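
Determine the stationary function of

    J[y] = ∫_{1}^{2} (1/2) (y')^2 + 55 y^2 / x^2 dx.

The Lagrangian is L = (1/2) (y')^2 + 55 y^2 / x^2.
Compute ∂L/∂y = 110y/x^2, ∂L/∂y' = y'.
The Euler-Lagrange equation d/dx(∂L/∂y') − ∂L/∂y = 0 reduces to
    y'' − 110/x^2 · y = 0  (x > 0).
Its general solution is
    y(x) = A x^11 + B x^(-10),
with A, B fixed by the endpoint conditions.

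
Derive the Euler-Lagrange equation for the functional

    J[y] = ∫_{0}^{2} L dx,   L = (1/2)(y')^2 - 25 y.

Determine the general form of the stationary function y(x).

The Lagrangian is L = (1/2)(y')^2 - 25 y.
∂L/∂y = -25.
∂L/∂y' = y'.
The Euler-Lagrange equation d/dx(∂L/∂y') − ∂L/∂y = 0 becomes:
    y'' + 25 = 0
General solution: y(x) = -(25/2) x^2 + A x + B, where A and B are arbitrary constants fixed by the endpoint conditions.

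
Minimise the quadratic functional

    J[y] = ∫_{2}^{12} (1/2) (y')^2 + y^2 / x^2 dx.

The Lagrangian is L = (1/2) (y')^2 + y^2 / x^2.
Compute ∂L/∂y = 2y/x^2, ∂L/∂y' = y'.
The Euler-Lagrange equation d/dx(∂L/∂y') − ∂L/∂y = 0 reduces to
    y'' − 2/x^2 · y = 0  (x > 0).
Its general solution is
    y(x) = A x^2 + B / x,
with A, B fixed by the endpoint conditions.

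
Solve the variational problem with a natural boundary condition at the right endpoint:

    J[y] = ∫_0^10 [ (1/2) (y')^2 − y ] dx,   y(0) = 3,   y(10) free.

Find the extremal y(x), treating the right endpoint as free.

The Lagrangian L = (1/2) (y')^2 − y gives
    ∂L/∂y = −1,   ∂L/∂y' = y'.
Euler-Lagrange: d/dx(y') − (−1) = 0, i.e. y'' + 1 = 0, so
    y(x) = −(1/2) x^2 + C1 x + C2.
Fixed left endpoint y(0) = 3 ⇒ C2 = 3.
The right endpoint x = 10 is free, so the natural (transversality) condition is ∂L/∂y' |_{x=10} = 0, i.e. y'(10) = 0.
Compute y'(x) = −1 x + C1, so y'(10) = −10 + C1 = 0 ⇒ C1 = 10.
Therefore the extremal is
    y(x) = −x^2/2 + 10 x + 3.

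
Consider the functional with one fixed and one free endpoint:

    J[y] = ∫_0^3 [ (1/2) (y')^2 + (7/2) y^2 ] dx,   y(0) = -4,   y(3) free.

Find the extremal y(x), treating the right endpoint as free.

The Lagrangian L = (1/2) (y')^2 + (7/2) y^2 gives
    ∂L/∂y = 7 y,   ∂L/∂y' = y'.
Euler-Lagrange: y'' − 7 y = 0.
With k = sqrt(7), the general solution is
    y(x) = A cosh(sqrt(7) x) + B sinh(sqrt(7) x).
Fixed left endpoint y(0) = -4 ⇒ A = -4.
The right endpoint x = 3 is free, so the natural (transversality) condition is ∂L/∂y' |_{x=3} = 0, i.e. y'(3) = 0.
Compute y'(x) = A k sinh(k x) + B k cosh(k x), so
    y'(3) = A k sinh(k·3) + B k cosh(k·3) = 0
    ⇒ B = −A tanh(k·3) = 4 tanh(sqrt(7)·3).
Therefore the extremal is
    y(x) = −4 cosh(sqrt(7) x) + 4 tanh(sqrt(7)·3) sinh(sqrt(7) x).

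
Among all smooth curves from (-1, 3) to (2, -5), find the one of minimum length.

Arc-length functional: J[y] = ∫ sqrt(1 + (y')^2) dx.
Lagrangian L = sqrt(1 + (y')^2) has no explicit y dependence, so ∂L/∂y = 0 and the Euler-Lagrange equation gives
    d/dx( y' / sqrt(1 + (y')^2) ) = 0  ⇒  y' / sqrt(1 + (y')^2) = const.
Hence y' is constant, so y(x) is affine.
Fitting the endpoints (-1, 3) and (2, -5):
    slope m = ((-5) − 3) / (2 − (-1)) = -8/3,
    intercept c = 3 − m·(-1) = 1/3.
Extremal: y(x) = (-8/3) x + 1/3.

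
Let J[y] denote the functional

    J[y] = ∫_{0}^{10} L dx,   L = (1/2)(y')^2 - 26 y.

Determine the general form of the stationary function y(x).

The Lagrangian is L = (1/2)(y')^2 - 26 y.
∂L/∂y = -26.
∂L/∂y' = y'.
The Euler-Lagrange equation d/dx(∂L/∂y') − ∂L/∂y = 0 becomes:
    y'' + 26 = 0
General solution: y(x) = -13 x^2 + A x + B, where A and B are arbitrary constants fixed by the endpoint conditions.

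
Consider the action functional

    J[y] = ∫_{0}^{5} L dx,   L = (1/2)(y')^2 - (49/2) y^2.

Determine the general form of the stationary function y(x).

The Lagrangian is L = (1/2)(y')^2 - (49/2) y^2.
∂L/∂y = -49y.
∂L/∂y' = y'.
The Euler-Lagrange equation d/dx(∂L/∂y') − ∂L/∂y = 0 becomes:
    y'' + 49 y = 0
General solution: y(x) = A sin(7x) + B cos(7x), where A and B are arbitrary constants fixed by the endpoint conditions.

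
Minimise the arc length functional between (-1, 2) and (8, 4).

Arc-length functional: J[y] = ∫ sqrt(1 + (y')^2) dx.
Lagrangian L = sqrt(1 + (y')^2) has no explicit y dependence, so ∂L/∂y = 0 and the Euler-Lagrange equation gives
    d/dx( y' / sqrt(1 + (y')^2) ) = 0  ⇒  y' / sqrt(1 + (y')^2) = const.
Hence y' is constant, so y(x) is affine.
Fitting the endpoints (-1, 2) and (8, 4):
    slope m = (4 − 2) / (8 − (-1)) = 2/9,
    intercept c = 2 − m·(-1) = 20/9.
Extremal: y(x) = (2/9) x + 20/9.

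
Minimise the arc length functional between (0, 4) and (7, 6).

Arc-length functional: J[y] = ∫ sqrt(1 + (y')^2) dx.
Lagrangian L = sqrt(1 + (y')^2) has no explicit y dependence, so ∂L/∂y = 0 and the Euler-Lagrange equation gives
    d/dx( y' / sqrt(1 + (y')^2) ) = 0  ⇒  y' / sqrt(1 + (y')^2) = const.
Hence y' is constant, so y(x) is affine.
Fitting the endpoints (0, 4) and (7, 6):
    slope m = (6 − 4) / (7 − 0) = 2/7,
    intercept c = 4 − m·0 = 4.
Extremal: y(x) = (2/7) x + 4.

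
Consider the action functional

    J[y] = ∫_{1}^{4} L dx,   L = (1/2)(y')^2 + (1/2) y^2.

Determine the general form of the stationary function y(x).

The Lagrangian is L = (1/2)(y')^2 + (1/2) y^2.
∂L/∂y = y.
∂L/∂y' = y'.
The Euler-Lagrange equation d/dx(∂L/∂y') − ∂L/∂y = 0 becomes:
    y'' - y = 0
General solution: y(x) = A e^x + B e^(-x), where A and B are arbitrary constants fixed by the endpoint conditions.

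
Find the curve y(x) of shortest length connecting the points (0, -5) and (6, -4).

Arc-length functional: J[y] = ∫ sqrt(1 + (y')^2) dx.
Lagrangian L = sqrt(1 + (y')^2) has no explicit y dependence, so ∂L/∂y = 0 and the Euler-Lagrange equation gives
    d/dx( y' / sqrt(1 + (y')^2) ) = 0  ⇒  y' / sqrt(1 + (y')^2) = const.
Hence y' is constant, so y(x) is affine.
Fitting the endpoints (0, -5) and (6, -4):
    slope m = ((-4) − (-5)) / (6 − 0) = 1/6,
    intercept c = (-5) − m·0 = -5.
Extremal: y(x) = (1/6) x - 5.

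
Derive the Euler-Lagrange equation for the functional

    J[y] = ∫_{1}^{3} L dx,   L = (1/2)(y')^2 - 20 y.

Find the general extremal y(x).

The Lagrangian is L = (1/2)(y')^2 - 20 y.
∂L/∂y = -20.
∂L/∂y' = y'.
The Euler-Lagrange equation d/dx(∂L/∂y') − ∂L/∂y = 0 becomes:
    y'' + 20 = 0
General solution: y(x) = -10 x^2 + A x + B, where A and B are arbitrary constants fixed by the endpoint conditions.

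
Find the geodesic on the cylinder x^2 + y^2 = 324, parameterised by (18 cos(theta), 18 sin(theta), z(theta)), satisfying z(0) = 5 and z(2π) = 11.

Parameterise the cylinder of radius R = 18 as
    r(θ) = (18 cos θ, 18 sin θ, z(θ)).
The arc-length element is
    ds = sqrt(324 + (dz/dθ)^2) dθ,
so the Lagrangian is L = sqrt(324 + z'^2).
L depends on z' only, not on z or θ, so ∂L/∂z = 0 and
    ∂L/∂z' = z' / sqrt(324 + z'^2).
The Euler-Lagrange equation gives
    d/dθ( z' / sqrt(324 + z'^2) ) = 0,
so z' is constant. Integrating once:
    z(θ) = a θ + b,
a helix on the cylinder (a straight line when the cylinder is unrolled). The constants a, b are determined by the endpoint conditions.
With endpoint conditions z(0) = 5 and z(2π) = 11: from z(0) = b we get b = 5, and a·2π + 5 = 11 gives a = 3/π, so
    z(θ) = (3/π) θ + 5.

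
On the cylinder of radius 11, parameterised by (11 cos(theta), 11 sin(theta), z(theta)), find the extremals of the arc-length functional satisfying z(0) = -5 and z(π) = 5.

Parameterise the cylinder of radius R = 11 as
    r(θ) = (11 cos θ, 11 sin θ, z(θ)).
The arc-length element is
    ds = sqrt(121 + (dz/dθ)^2) dθ,
so the Lagrangian is L = sqrt(121 + z'^2).
L depends on z' only, not on z or θ, so ∂L/∂z = 0 and
    ∂L/∂z' = z' / sqrt(121 + z'^2).
The Euler-Lagrange equation gives
    d/dθ( z' / sqrt(121 + z'^2) ) = 0,
so z' is constant. Integrating once:
    z(θ) = a θ + b,
a helix on the cylinder (a straight line when the cylinder is unrolled). The constants a, b are determined by the endpoint conditions.
With endpoint conditions z(0) = -5 and z(π) = 5: from z(0) = b we get b = -5, and a·π + -5 = 5 gives a = 10/π, so
    z(θ) = (10/π) θ − 5.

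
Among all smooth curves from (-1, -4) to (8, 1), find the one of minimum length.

Arc-length functional: J[y] = ∫ sqrt(1 + (y')^2) dx.
Lagrangian L = sqrt(1 + (y')^2) has no explicit y dependence, so ∂L/∂y = 0 and the Euler-Lagrange equation gives
    d/dx( y' / sqrt(1 + (y')^2) ) = 0  ⇒  y' / sqrt(1 + (y')^2) = const.
Hence y' is constant, so y(x) is affine.
Fitting the endpoints (-1, -4) and (8, 1):
    slope m = (1 − (-4)) / (8 − (-1)) = 5/9,
    intercept c = (-4) − m·(-1) = -31/9.
Extremal: y(x) = (5/9) x - 31/9.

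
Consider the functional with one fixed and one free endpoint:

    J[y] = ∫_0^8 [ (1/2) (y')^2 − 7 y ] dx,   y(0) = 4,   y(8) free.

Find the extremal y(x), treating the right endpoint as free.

The Lagrangian L = (1/2) (y')^2 − 7 y gives
    ∂L/∂y = −7,   ∂L/∂y' = y'.
Euler-Lagrange: d/dx(y') − (−7) = 0, i.e. y'' + 7 = 0, so
    y(x) = −(7/2) x^2 + C1 x + C2.
Fixed left endpoint y(0) = 4 ⇒ C2 = 4.
The right endpoint x = 8 is free, so the natural (transversality) condition is ∂L/∂y' |_{x=8} = 0, i.e. y'(8) = 0.
Compute y'(x) = −7 x + C1, so y'(8) = −56 + C1 = 0 ⇒ C1 = 56.
Therefore the extremal is
    y(x) = −(7/2) x^2 + 56 x + 4.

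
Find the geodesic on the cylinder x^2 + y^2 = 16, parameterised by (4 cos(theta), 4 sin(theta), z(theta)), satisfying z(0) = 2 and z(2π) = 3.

Parameterise the cylinder of radius R = 4 as
    r(θ) = (4 cos θ, 4 sin θ, z(θ)).
The arc-length element is
    ds = sqrt(16 + (dz/dθ)^2) dθ,
so the Lagrangian is L = sqrt(16 + z'^2).
L depends on z' only, not on z or θ, so ∂L/∂z = 0 and
    ∂L/∂z' = z' / sqrt(16 + z'^2).
The Euler-Lagrange equation gives
    d/dθ( z' / sqrt(16 + z'^2) ) = 0,
so z' is constant. Integrating once:
    z(θ) = a θ + b,
a helix on the cylinder (a straight line when the cylinder is unrolled). The constants a, b are determined by the endpoint conditions.
With endpoint conditions z(0) = 2 and z(2π) = 3: from z(0) = b we get b = 2, and a·2π + 2 = 3 gives a = 1/(2π), so
    z(θ) = (1/(2π)) θ + 2.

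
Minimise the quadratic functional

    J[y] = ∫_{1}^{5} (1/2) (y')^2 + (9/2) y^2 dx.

The Lagrangian is L = (1/2) (y')^2 + (9/2) y^2.
Compute ∂L/∂y = 9y, ∂L/∂y' = y'.
The Euler-Lagrange equation d/dx(∂L/∂y') − ∂L/∂y = 0 reduces to
    y'' − 9 y = 0.
Its general solution is
    y(x) = A e^(3x) + B e^(−3x),
with A, B fixed by the endpoint conditions.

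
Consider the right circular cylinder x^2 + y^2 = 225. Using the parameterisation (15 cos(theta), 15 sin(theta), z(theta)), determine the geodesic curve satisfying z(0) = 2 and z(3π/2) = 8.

Parameterise the cylinder of radius R = 15 as
    r(θ) = (15 cos θ, 15 sin θ, z(θ)).
The arc-length element is
    ds = sqrt(225 + (dz/dθ)^2) dθ,
so the Lagrangian is L = sqrt(225 + z'^2).
L depends on z' only, not on z or θ, so ∂L/∂z = 0 and
    ∂L/∂z' = z' / sqrt(225 + z'^2).
The Euler-Lagrange equation gives
    d/dθ( z' / sqrt(225 + z'^2) ) = 0,
so z' is constant. Integrating once:
    z(θ) = a θ + b,
a helix on the cylinder (a straight line when the cylinder is unrolled). The constants a, b are determined by the endpoint conditions.
With endpoint conditions z(0) = 2 and z(3π/2) = 8: from z(0) = b we get b = 2, and a·3π/2 + 2 = 8 gives a = 4/π, so
    z(θ) = (4/π) θ + 2.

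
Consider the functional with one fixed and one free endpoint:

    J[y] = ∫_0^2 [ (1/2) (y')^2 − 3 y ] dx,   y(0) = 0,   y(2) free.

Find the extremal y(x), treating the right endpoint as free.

The Lagrangian L = (1/2) (y')^2 − 3 y gives
    ∂L/∂y = −3,   ∂L/∂y' = y'.
Euler-Lagrange: d/dx(y') − (−3) = 0, i.e. y'' + 3 = 0, so
    y(x) = −(3/2) x^2 + C1 x + C2.
Fixed left endpoint y(0) = 0 ⇒ C2 = 0.
The right endpoint x = 2 is free, so the natural (transversality) condition is ∂L/∂y' |_{x=2} = 0, i.e. y'(2) = 0.
Compute y'(x) = −3 x + C1, so y'(2) = −6 + C1 = 0 ⇒ C1 = 6.
Therefore the extremal is
    y(x) = −(3/2) x^2 + 6 x.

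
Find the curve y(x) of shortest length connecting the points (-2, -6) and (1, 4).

Arc-length functional: J[y] = ∫ sqrt(1 + (y')^2) dx.
Lagrangian L = sqrt(1 + (y')^2) has no explicit y dependence, so ∂L/∂y = 0 and the Euler-Lagrange equation gives
    d/dx( y' / sqrt(1 + (y')^2) ) = 0  ⇒  y' / sqrt(1 + (y')^2) = const.
Hence y' is constant, so y(x) is affine.
Fitting the endpoints (-2, -6) and (1, 4):
    slope m = (4 − (-6)) / (1 − (-2)) = 10/3,
    intercept c = (-6) − m·(-2) = 2/3.
Extremal: y(x) = (10/3) x + 2/3.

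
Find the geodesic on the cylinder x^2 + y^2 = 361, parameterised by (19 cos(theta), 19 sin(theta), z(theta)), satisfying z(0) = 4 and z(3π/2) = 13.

Parameterise the cylinder of radius R = 19 as
    r(θ) = (19 cos θ, 19 sin θ, z(θ)).
The arc-length element is
    ds = sqrt(361 + (dz/dθ)^2) dθ,
so the Lagrangian is L = sqrt(361 + z'^2).
L depends on z' only, not on z or θ, so ∂L/∂z = 0 and
    ∂L/∂z' = z' / sqrt(361 + z'^2).
The Euler-Lagrange equation gives
    d/dθ( z' / sqrt(361 + z'^2) ) = 0,
so z' is constant. Integrating once:
    z(θ) = a θ + b,
a helix on the cylinder (a straight line when the cylinder is unrolled). The constants a, b are determined by the endpoint conditions.
With endpoint conditions z(0) = 4 and z(3π/2) = 13: from z(0) = b we get b = 4, and a·3π/2 + 4 = 13 gives a = 6/π, so
    z(θ) = (6/π) θ + 4.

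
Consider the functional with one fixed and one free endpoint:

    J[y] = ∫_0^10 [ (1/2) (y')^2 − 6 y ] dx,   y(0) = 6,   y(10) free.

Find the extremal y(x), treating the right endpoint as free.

The Lagrangian L = (1/2) (y')^2 − 6 y gives
    ∂L/∂y = −6,   ∂L/∂y' = y'.
Euler-Lagrange: d/dx(y') − (−6) = 0, i.e. y'' + 6 = 0, so
    y(x) = −(6/2) x^2 + C1 x + C2.
Fixed left endpoint y(0) = 6 ⇒ C2 = 6.
The right endpoint x = 10 is free, so the natural (transversality) condition is ∂L/∂y' |_{x=10} = 0, i.e. y'(10) = 0.
Compute y'(x) = −6 x + C1, so y'(10) = −60 + C1 = 0 ⇒ C1 = 60.
Therefore the extremal is
    y(x) = −3 x^2 + 60 x + 6.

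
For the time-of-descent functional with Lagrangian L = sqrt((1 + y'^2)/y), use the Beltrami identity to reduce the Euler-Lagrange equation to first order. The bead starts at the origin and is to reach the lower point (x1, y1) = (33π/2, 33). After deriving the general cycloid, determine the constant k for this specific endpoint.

The Lagrangian L = sqrt((1 + y'^2) / y) has no explicit x dependence, so the Beltrami identity applies:
    L − y' ∂L/∂y' = C.
Compute ∂L/∂y' = y' / sqrt(y (1 + y'^2)).
Substitute:
    sqrt((1 + y'^2)/y) − y'·y' / sqrt(y (1 + y'^2))
    = (1 + y'^2) / sqrt(y (1 + y'^2)) − y'^2 / sqrt(y (1 + y'^2))
    = 1 / sqrt(y (1 + y'^2)) = C.
Squaring and rearranging gives the first integral
    y (1 + y'^2) = 1/C^2 =: k   (constant).
Solving this first-order ODE by the substitution
    y = (k/2)(1 − cos θ)
yields the cycloid parameterisation
    x(θ) = (k/2)(θ − sin θ),   y(θ) = (k/2)(1 − cos θ).
The constant k is fixed by the endpoint condition.
Now fit the given lower endpoint (x1, y1) = (33π/2, 33). At the bottom of the first arch (θ = π), the parametric equations give
    y(π) = (k/2)(1 − cos π) = k,
    x(π) = (k/2)(π − sin π) = kπ/2.
Matching y(π) = 33 gives k = 33, consistent with x(π) = 33π/2. Therefore the specific cycloid is
    x(θ) = (33/2)(θ − sin θ),   y(θ) = (33/2)(1 − cos θ).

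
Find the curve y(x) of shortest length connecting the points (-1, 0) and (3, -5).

Arc-length functional: J[y] = ∫ sqrt(1 + (y')^2) dx.
Lagrangian L = sqrt(1 + (y')^2) has no explicit y dependence, so ∂L/∂y = 0 and the Euler-Lagrange equation gives
    d/dx( y' / sqrt(1 + (y')^2) ) = 0  ⇒  y' / sqrt(1 + (y')^2) = const.
Hence y' is constant, so y(x) is affine.
Fitting the endpoints (-1, 0) and (3, -5):
    slope m = ((-5) − 0) / (3 − (-1)) = -5/4,
    intercept c = 0 − m·(-1) = -5/4.
Extremal: y(x) = (-5/4) x - 5/4.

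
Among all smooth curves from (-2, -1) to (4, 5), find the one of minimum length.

Arc-length functional: J[y] = ∫ sqrt(1 + (y')^2) dx.
Lagrangian L = sqrt(1 + (y')^2) has no explicit y dependence, so ∂L/∂y = 0 and the Euler-Lagrange equation gives
    d/dx( y' / sqrt(1 + (y')^2) ) = 0  ⇒  y' / sqrt(1 + (y')^2) = const.
Hence y' is constant, so y(x) is affine.
Fitting the endpoints (-2, -1) and (4, 5):
    slope m = (5 − (-1)) / (4 − (-2)) = 1,
    intercept c = (-1) − m·(-2) = 1.
Extremal: y(x) = x + 1.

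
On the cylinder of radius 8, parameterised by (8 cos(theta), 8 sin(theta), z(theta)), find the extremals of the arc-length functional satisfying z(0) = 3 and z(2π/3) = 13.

Parameterise the cylinder of radius R = 8 as
    r(θ) = (8 cos θ, 8 sin θ, z(θ)).
The arc-length element is
    ds = sqrt(64 + (dz/dθ)^2) dθ,
so the Lagrangian is L = sqrt(64 + z'^2).
L depends on z' only, not on z or θ, so ∂L/∂z = 0 and
    ∂L/∂z' = z' / sqrt(64 + z'^2).
The Euler-Lagrange equation gives
    d/dθ( z' / sqrt(64 + z'^2) ) = 0,
so z' is constant. Integrating once:
    z(θ) = a θ + b,
a helix on the cylinder (a straight line when the cylinder is unrolled). The constants a, b are determined by the endpoint conditions.
With endpoint conditions z(0) = 3 and z(2π/3) = 13: from z(0) = b we get b = 3, and a·2π/3 + 3 = 13 gives a = 15/π, so
    z(θ) = (15/π) θ + 3.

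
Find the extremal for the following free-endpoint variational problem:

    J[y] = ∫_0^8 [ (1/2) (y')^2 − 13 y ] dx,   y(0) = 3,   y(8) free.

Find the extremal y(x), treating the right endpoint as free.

The Lagrangian L = (1/2) (y')^2 − 13 y gives
    ∂L/∂y = −13,   ∂L/∂y' = y'.
Euler-Lagrange: d/dx(y') − (−13) = 0, i.e. y'' + 13 = 0, so
    y(x) = −(13/2) x^2 + C1 x + C2.
Fixed left endpoint y(0) = 3 ⇒ C2 = 3.
The right endpoint x = 8 is free, so the natural (transversality) condition is ∂L/∂y' |_{x=8} = 0, i.e. y'(8) = 0.
Compute y'(x) = −13 x + C1, so y'(8) = −104 + C1 = 0 ⇒ C1 = 104.
Therefore the extremal is
    y(x) = −(13/2) x^2 + 104 x + 3.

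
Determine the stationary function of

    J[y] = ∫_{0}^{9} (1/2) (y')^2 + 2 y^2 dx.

The Lagrangian is L = (1/2) (y')^2 + 2 y^2.
Compute ∂L/∂y = 4y, ∂L/∂y' = y'.
The Euler-Lagrange equation d/dx(∂L/∂y') − ∂L/∂y = 0 reduces to
    y'' − 4 y = 0.
Its general solution is
    y(x) = A e^(2x) + B e^(−2x),
with A, B fixed by the endpoint conditions.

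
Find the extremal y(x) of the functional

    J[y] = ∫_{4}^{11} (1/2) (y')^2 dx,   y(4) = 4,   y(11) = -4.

The Lagrangian is L = (1/2) (y')^2.
Compute ∂L/∂y = 0, ∂L/∂y' = y'.
The Euler-Lagrange equation d/dx(∂L/∂y') − ∂L/∂y = 0 reduces to
    y'' = 0.
Its general solution is
    y(x) = A x + B,
with A, B fixed by the endpoint conditions.
Applying the endpoint conditions y(4) = 4 and y(11) = -4: solve A·4 + B = 4 and A·11 + B = -4. Subtracting gives A(11 − 4) = -4 − 4, so A = -8/7, and B = 4 − A·4 = 60/7. Therefore
    y(x) = (-8/7) x + 60/7.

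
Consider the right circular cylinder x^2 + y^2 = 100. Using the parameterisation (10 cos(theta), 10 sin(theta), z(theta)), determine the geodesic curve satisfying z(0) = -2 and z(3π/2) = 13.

Parameterise the cylinder of radius R = 10 as
    r(θ) = (10 cos θ, 10 sin θ, z(θ)).
The arc-length element is
    ds = sqrt(100 + (dz/dθ)^2) dθ,
so the Lagrangian is L = sqrt(100 + z'^2).
L depends on z' only, not on z or θ, so ∂L/∂z = 0 and
    ∂L/∂z' = z' / sqrt(100 + z'^2).
The Euler-Lagrange equation gives
    d/dθ( z' / sqrt(100 + z'^2) ) = 0,
so z' is constant. Integrating once:
    z(θ) = a θ + b,
a helix on the cylinder (a straight line when the cylinder is unrolled). The constants a, b are determined by the endpoint conditions.
With endpoint conditions z(0) = -2 and z(3π/2) = 13: from z(0) = b we get b = -2, and a·3π/2 + -2 = 13 gives a = 10/π, so
    z(θ) = (10/π) θ − 2.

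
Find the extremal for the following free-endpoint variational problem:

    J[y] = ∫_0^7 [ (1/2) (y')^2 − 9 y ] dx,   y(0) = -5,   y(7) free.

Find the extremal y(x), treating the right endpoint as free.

The Lagrangian L = (1/2) (y')^2 − 9 y gives
    ∂L/∂y = −9,   ∂L/∂y' = y'.
Euler-Lagrange: d/dx(y') − (−9) = 0, i.e. y'' + 9 = 0, so
    y(x) = −(9/2) x^2 + C1 x + C2.
Fixed left endpoint y(0) = -5 ⇒ C2 = -5.
The right endpoint x = 7 is free, so the natural (transversality) condition is ∂L/∂y' |_{x=7} = 0, i.e. y'(7) = 0.
Compute y'(x) = −9 x + C1, so y'(7) = −63 + C1 = 0 ⇒ C1 = 63.
Therefore the extremal is
    y(x) = −(9/2) x^2 + 63 x − 5.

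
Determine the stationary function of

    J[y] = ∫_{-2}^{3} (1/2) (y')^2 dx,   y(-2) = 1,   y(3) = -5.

The Lagrangian is L = (1/2) (y')^2.
Compute ∂L/∂y = 0, ∂L/∂y' = y'.
The Euler-Lagrange equation d/dx(∂L/∂y') − ∂L/∂y = 0 reduces to
    y'' = 0.
Its general solution is
    y(x) = A x + B,
with A, B fixed by the endpoint conditions.
Applying the endpoint conditions y(-2) = 1 and y(3) = -5: solve A·-2 + B = 1 and A·3 + B = -5. Subtracting gives A(3 − -2) = -5 − 1, so A = -6/5, and B = 1 − A·-2 = -7/5. Therefore
    y(x) = (-6/5) x - 7/5.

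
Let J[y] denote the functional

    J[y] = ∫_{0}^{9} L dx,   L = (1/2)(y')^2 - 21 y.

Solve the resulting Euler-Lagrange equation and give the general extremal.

The Lagrangian is L = (1/2)(y')^2 - 21 y.
∂L/∂y = -21.
∂L/∂y' = y'.
The Euler-Lagrange equation d/dx(∂L/∂y') − ∂L/∂y = 0 becomes:
    y'' + 21 = 0
General solution: y(x) = -(21/2) x^2 + A x + B, where A and B are arbitrary constants fixed by the endpoint conditions.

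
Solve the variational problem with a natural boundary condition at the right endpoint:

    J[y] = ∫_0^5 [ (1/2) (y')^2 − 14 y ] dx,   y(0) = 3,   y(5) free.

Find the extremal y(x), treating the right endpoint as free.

The Lagrangian L = (1/2) (y')^2 − 14 y gives
    ∂L/∂y = −14,   ∂L/∂y' = y'.
Euler-Lagrange: d/dx(y') − (−14) = 0, i.e. y'' + 14 = 0, so
    y(x) = −(14/2) x^2 + C1 x + C2.
Fixed left endpoint y(0) = 3 ⇒ C2 = 3.
The right endpoint x = 5 is free, so the natural (transversality) condition is ∂L/∂y' |_{x=5} = 0, i.e. y'(5) = 0.
Compute y'(x) = −14 x + C1, so y'(5) = −70 + C1 = 0 ⇒ C1 = 70.
Therefore the extremal is
    y(x) = −7 x^2 + 70 x + 3.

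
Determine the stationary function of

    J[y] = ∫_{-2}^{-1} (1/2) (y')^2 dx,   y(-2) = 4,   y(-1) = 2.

The Lagrangian is L = (1/2) (y')^2.
Compute ∂L/∂y = 0, ∂L/∂y' = y'.
The Euler-Lagrange equation d/dx(∂L/∂y') − ∂L/∂y = 0 reduces to
    y'' = 0.
Its general solution is
    y(x) = A x + B,
with A, B fixed by the endpoint conditions.
Applying the endpoint conditions y(-2) = 4 and y(-1) = 2: solve A·-2 + B = 4 and A·-1 + B = 2. Subtracting gives A(-1 − -2) = 2 − 4, so A = -2, and B = 4 − A·-2 = 0. Therefore
    y(x) = -2 x.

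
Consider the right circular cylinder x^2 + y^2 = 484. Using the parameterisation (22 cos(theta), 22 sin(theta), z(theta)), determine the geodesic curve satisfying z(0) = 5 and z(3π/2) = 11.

Parameterise the cylinder of radius R = 22 as
    r(θ) = (22 cos θ, 22 sin θ, z(θ)).
The arc-length element is
    ds = sqrt(484 + (dz/dθ)^2) dθ,
so the Lagrangian is L = sqrt(484 + z'^2).
L depends on z' only, not on z or θ, so ∂L/∂z = 0 and
    ∂L/∂z' = z' / sqrt(484 + z'^2).
The Euler-Lagrange equation gives
    d/dθ( z' / sqrt(484 + z'^2) ) = 0,
so z' is constant. Integrating once:
    z(θ) = a θ + b,
a helix on the cylinder (a straight line when the cylinder is unrolled). The constants a, b are determined by the endpoint conditions.
With endpoint conditions z(0) = 5 and z(3π/2) = 11: from z(0) = b we get b = 5, and a·3π/2 + 5 = 11 gives a = 4/π, so
    z(θ) = (4/π) θ + 5.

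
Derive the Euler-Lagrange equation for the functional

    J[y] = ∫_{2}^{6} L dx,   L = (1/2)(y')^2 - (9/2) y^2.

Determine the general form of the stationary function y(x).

The Lagrangian is L = (1/2)(y')^2 - (9/2) y^2.
∂L/∂y = -9y.
∂L/∂y' = y'.
The Euler-Lagrange equation d/dx(∂L/∂y') − ∂L/∂y = 0 becomes:
    y'' + 9 y = 0
General solution: y(x) = A sin(3x) + B cos(3x), where A and B are arbitrary constants fixed by the endpoint conditions.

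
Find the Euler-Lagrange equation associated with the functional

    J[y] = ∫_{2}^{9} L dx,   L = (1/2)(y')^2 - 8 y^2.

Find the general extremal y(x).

The Lagrangian is L = (1/2)(y')^2 - 8 y^2.
∂L/∂y = -16y.
∂L/∂y' = y'.
The Euler-Lagrange equation d/dx(∂L/∂y') − ∂L/∂y = 0 becomes:
    y'' + 16 y = 0
General solution: y(x) = A sin(4x) + B cos(4x), where A and B are arbitrary constants fixed by the endpoint conditions.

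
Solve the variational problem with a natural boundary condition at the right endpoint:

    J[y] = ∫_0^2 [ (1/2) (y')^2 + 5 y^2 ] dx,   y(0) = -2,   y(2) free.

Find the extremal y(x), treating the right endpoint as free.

The Lagrangian L = (1/2) (y')^2 + 5 y^2 gives
    ∂L/∂y = 10 y,   ∂L/∂y' = y'.
Euler-Lagrange: y'' − 10 y = 0.
With k = sqrt(10), the general solution is
    y(x) = A cosh(sqrt(10) x) + B sinh(sqrt(10) x).
Fixed left endpoint y(0) = -2 ⇒ A = -2.
The right endpoint x = 2 is free, so the natural (transversality) condition is ∂L/∂y' |_{x=2} = 0, i.e. y'(2) = 0.
Compute y'(x) = A k sinh(k x) + B k cosh(k x), so
    y'(2) = A k sinh(k·2) + B k cosh(k·2) = 0
    ⇒ B = −A tanh(k·2) = 2 tanh(sqrt(10)·2).
Therefore the extremal is
    y(x) = −2 cosh(sqrt(10) x) + 2 tanh(sqrt(10)·2) sinh(sqrt(10) x).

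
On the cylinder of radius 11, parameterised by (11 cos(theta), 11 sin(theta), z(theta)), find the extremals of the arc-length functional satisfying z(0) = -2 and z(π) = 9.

Parameterise the cylinder of radius R = 11 as
    r(θ) = (11 cos θ, 11 sin θ, z(θ)).
The arc-length element is
    ds = sqrt(121 + (dz/dθ)^2) dθ,
so the Lagrangian is L = sqrt(121 + z'^2).
L depends on z' only, not on z or θ, so ∂L/∂z = 0 and
    ∂L/∂z' = z' / sqrt(121 + z'^2).
The Euler-Lagrange equation gives
    d/dθ( z' / sqrt(121 + z'^2) ) = 0,
so z' is constant. Integrating once:
    z(θ) = a θ + b,
a helix on the cylinder (a straight line when the cylinder is unrolled). The constants a, b are determined by the endpoint conditions.
With endpoint conditions z(0) = -2 and z(π) = 9: from z(0) = b we get b = -2, and a·π + -2 = 9 gives a = 11/π, so
    z(θ) = (11/π) θ − 2.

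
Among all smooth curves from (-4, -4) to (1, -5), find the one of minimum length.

Arc-length functional: J[y] = ∫ sqrt(1 + (y')^2) dx.
Lagrangian L = sqrt(1 + (y')^2) has no explicit y dependence, so ∂L/∂y = 0 and the Euler-Lagrange equation gives
    d/dx( y' / sqrt(1 + (y')^2) ) = 0  ⇒  y' / sqrt(1 + (y')^2) = const.
Hence y' is constant, so y(x) is affine.
Fitting the endpoints (-4, -4) and (1, -5):
    slope m = ((-5) − (-4)) / (1 − (-4)) = -1/5,
    intercept c = (-4) − m·(-4) = -24/5.
Extremal: y(x) = (-1/5) x - 24/5.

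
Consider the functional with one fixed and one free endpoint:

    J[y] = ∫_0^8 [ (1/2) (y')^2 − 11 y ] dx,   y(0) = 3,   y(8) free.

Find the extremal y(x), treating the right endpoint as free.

The Lagrangian L = (1/2) (y')^2 − 11 y gives
    ∂L/∂y = −11,   ∂L/∂y' = y'.
Euler-Lagrange: d/dx(y') − (−11) = 0, i.e. y'' + 11 = 0, so
    y(x) = −(11/2) x^2 + C1 x + C2.
Fixed left endpoint y(0) = 3 ⇒ C2 = 3.
The right endpoint x = 8 is free, so the natural (transversality) condition is ∂L/∂y' |_{x=8} = 0, i.e. y'(8) = 0.
Compute y'(x) = −11 x + C1, so y'(8) = −88 + C1 = 0 ⇒ C1 = 88.
Therefore the extremal is
    y(x) = −(11/2) x^2 + 88 x + 3.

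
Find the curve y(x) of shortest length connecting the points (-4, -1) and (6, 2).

Arc-length functional: J[y] = ∫ sqrt(1 + (y')^2) dx.
Lagrangian L = sqrt(1 + (y')^2) has no explicit y dependence, so ∂L/∂y = 0 and the Euler-Lagrange equation gives
    d/dx( y' / sqrt(1 + (y')^2) ) = 0  ⇒  y' / sqrt(1 + (y')^2) = const.
Hence y' is constant, so y(x) is affine.
Fitting the endpoints (-4, -1) and (6, 2):
    slope m = (2 − (-1)) / (6 − (-4)) = 3/10,
    intercept c = (-1) − m·(-4) = 1/5.
Extremal: y(x) = (3/10) x + 1/5.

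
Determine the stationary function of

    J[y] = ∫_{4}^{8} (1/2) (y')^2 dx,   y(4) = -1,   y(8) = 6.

The Lagrangian is L = (1/2) (y')^2.
Compute ∂L/∂y = 0, ∂L/∂y' = y'.
The Euler-Lagrange equation d/dx(∂L/∂y') − ∂L/∂y = 0 reduces to
    y'' = 0.
Its general solution is
    y(x) = A x + B,
with A, B fixed by the endpoint conditions.
Applying the endpoint conditions y(4) = -1 and y(8) = 6: solve A·4 + B = -1 and A·8 + B = 6. Subtracting gives A(8 − 4) = 6 − -1, so A = 7/4, and B = -1 − A·4 = -8. Therefore
    y(x) = (7/4) x - 8.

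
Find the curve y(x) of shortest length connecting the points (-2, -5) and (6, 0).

Arc-length functional: J[y] = ∫ sqrt(1 + (y')^2) dx.
Lagrangian L = sqrt(1 + (y')^2) has no explicit y dependence, so ∂L/∂y = 0 and the Euler-Lagrange equation gives
    d/dx( y' / sqrt(1 + (y')^2) ) = 0  ⇒  y' / sqrt(1 + (y')^2) = const.
Hence y' is constant, so y(x) is affine.
Fitting the endpoints (-2, -5) and (6, 0):
    slope m = (0 − (-5)) / (6 − (-2)) = 5/8,
    intercept c = (-5) − m·(-2) = -15/4.
Extremal: y(x) = (5/8) x - 15/4.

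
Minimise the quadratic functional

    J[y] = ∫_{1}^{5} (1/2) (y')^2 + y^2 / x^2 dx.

The Lagrangian is L = (1/2) (y')^2 + y^2 / x^2.
Compute ∂L/∂y = 2y/x^2, ∂L/∂y' = y'.
The Euler-Lagrange equation d/dx(∂L/∂y') − ∂L/∂y = 0 reduces to
    y'' − 2/x^2 · y = 0  (x > 0).
Its general solution is
    y(x) = A x^2 + B / x,
with A, B fixed by the endpoint conditions.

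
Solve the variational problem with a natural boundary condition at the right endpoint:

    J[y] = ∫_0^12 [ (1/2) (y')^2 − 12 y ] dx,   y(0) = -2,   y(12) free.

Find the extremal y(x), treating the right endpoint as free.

The Lagrangian L = (1/2) (y')^2 − 12 y gives
    ∂L/∂y = −12,   ∂L/∂y' = y'.
Euler-Lagrange: d/dx(y') − (−12) = 0, i.e. y'' + 12 = 0, so
    y(x) = −(12/2) x^2 + C1 x + C2.
Fixed left endpoint y(0) = -2 ⇒ C2 = -2.
The right endpoint x = 12 is free, so the natural (transversality) condition is ∂L/∂y' |_{x=12} = 0, i.e. y'(12) = 0.
Compute y'(x) = −12 x + C1, so y'(12) = −144 + C1 = 0 ⇒ C1 = 144.
Therefore the extremal is
    y(x) = −6 x^2 + 144 x − 2.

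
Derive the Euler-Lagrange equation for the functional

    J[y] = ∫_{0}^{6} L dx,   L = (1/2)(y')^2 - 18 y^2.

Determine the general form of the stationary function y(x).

The Lagrangian is L = (1/2)(y')^2 - 18 y^2.
∂L/∂y = -36y.
∂L/∂y' = y'.
The Euler-Lagrange equation d/dx(∂L/∂y') − ∂L/∂y = 0 becomes:
    y'' + 36 y = 0
General solution: y(x) = A sin(6x) + B cos(6x), where A and B are arbitrary constants fixed by the endpoint conditions.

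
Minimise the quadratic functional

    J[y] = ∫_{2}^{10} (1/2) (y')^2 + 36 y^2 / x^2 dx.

The Lagrangian is L = (1/2) (y')^2 + 36 y^2 / x^2.
Compute ∂L/∂y = 72y/x^2, ∂L/∂y' = y'.
The Euler-Lagrange equation d/dx(∂L/∂y') − ∂L/∂y = 0 reduces to
    y'' − 72/x^2 · y = 0  (x > 0).
Its general solution is
    y(x) = A x^9 + B x^(-8),
with A, B fixed by the endpoint conditions.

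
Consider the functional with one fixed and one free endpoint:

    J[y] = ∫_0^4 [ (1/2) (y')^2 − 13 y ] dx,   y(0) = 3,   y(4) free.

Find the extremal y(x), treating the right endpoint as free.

The Lagrangian L = (1/2) (y')^2 − 13 y gives
    ∂L/∂y = −13,   ∂L/∂y' = y'.
Euler-Lagrange: d/dx(y') − (−13) = 0, i.e. y'' + 13 = 0, so
    y(x) = −(13/2) x^2 + C1 x + C2.
Fixed left endpoint y(0) = 3 ⇒ C2 = 3.
The right endpoint x = 4 is free, so the natural (transversality) condition is ∂L/∂y' |_{x=4} = 0, i.e. y'(4) = 0.
Compute y'(x) = −13 x + C1, so y'(4) = −52 + C1 = 0 ⇒ C1 = 52.
Therefore the extremal is
    y(x) = −(13/2) x^2 + 52 x + 3.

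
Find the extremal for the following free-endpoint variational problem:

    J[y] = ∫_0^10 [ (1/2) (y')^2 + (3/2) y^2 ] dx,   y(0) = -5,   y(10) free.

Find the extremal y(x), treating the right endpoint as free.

The Lagrangian L = (1/2) (y')^2 + (3/2) y^2 gives
    ∂L/∂y = 3 y,   ∂L/∂y' = y'.
Euler-Lagrange: y'' − 3 y = 0.
With k = sqrt(3), the general solution is
    y(x) = A cosh(sqrt(3) x) + B sinh(sqrt(3) x).
Fixed left endpoint y(0) = -5 ⇒ A = -5.
The right endpoint x = 10 is free, so the natural (transversality) condition is ∂L/∂y' |_{x=10} = 0, i.e. y'(10) = 0.
Compute y'(x) = A k sinh(k x) + B k cosh(k x), so
    y'(10) = A k sinh(k·10) + B k cosh(k·10) = 0
    ⇒ B = −A tanh(k·10) = 5 tanh(sqrt(3)·10).
Therefore the extremal is
    y(x) = −5 cosh(sqrt(3) x) + 5 tanh(sqrt(3)·10) sinh(sqrt(3) x).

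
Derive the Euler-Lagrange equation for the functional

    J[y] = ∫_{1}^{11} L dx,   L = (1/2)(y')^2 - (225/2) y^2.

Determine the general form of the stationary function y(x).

The Lagrangian is L = (1/2)(y')^2 - (225/2) y^2.
∂L/∂y = -225y.
∂L/∂y' = y'.
The Euler-Lagrange equation d/dx(∂L/∂y') − ∂L/∂y = 0 becomes:
    y'' + 225 y = 0
General solution: y(x) = A sin(15x) + B cos(15x), where A and B are arbitrary constants fixed by the endpoint conditions.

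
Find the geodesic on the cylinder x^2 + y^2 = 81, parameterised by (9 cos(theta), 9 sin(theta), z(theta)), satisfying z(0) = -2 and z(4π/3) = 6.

Parameterise the cylinder of radius R = 9 as
    r(θ) = (9 cos θ, 9 sin θ, z(θ)).
The arc-length element is
    ds = sqrt(81 + (dz/dθ)^2) dθ,
so the Lagrangian is L = sqrt(81 + z'^2).
L depends on z' only, not on z or θ, so ∂L/∂z = 0 and
    ∂L/∂z' = z' / sqrt(81 + z'^2).
The Euler-Lagrange equation gives
    d/dθ( z' / sqrt(81 + z'^2) ) = 0,
so z' is constant. Integrating once:
    z(θ) = a θ + b,
a helix on the cylinder (a straight line when the cylinder is unrolled). The constants a, b are determined by the endpoint conditions.
With endpoint conditions z(0) = -2 and z(4π/3) = 6: from z(0) = b we get b = -2, and a·4π/3 + -2 = 6 gives a = 6/π, so
    z(θ) = (6/π) θ − 2.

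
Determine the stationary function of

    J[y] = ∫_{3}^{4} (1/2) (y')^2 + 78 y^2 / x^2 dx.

The Lagrangian is L = (1/2) (y')^2 + 78 y^2 / x^2.
Compute ∂L/∂y = 156y/x^2, ∂L/∂y' = y'.
The Euler-Lagrange equation d/dx(∂L/∂y') − ∂L/∂y = 0 reduces to
    y'' − 156/x^2 · y = 0  (x > 0).
Its general solution is
    y(x) = A x^13 + B x^(-12),
with A, B fixed by the endpoint conditions.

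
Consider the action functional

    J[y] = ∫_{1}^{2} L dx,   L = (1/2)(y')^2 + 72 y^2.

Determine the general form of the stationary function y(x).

The Lagrangian is L = (1/2)(y')^2 + 72 y^2.
∂L/∂y = 144y.
∂L/∂y' = y'.
The Euler-Lagrange equation d/dx(∂L/∂y') − ∂L/∂y = 0 becomes:
    y'' - 144 y = 0
General solution: y(x) = A e^(12x) + B e^(-12x), where A and B are arbitrary constants fixed by the endpoint conditions.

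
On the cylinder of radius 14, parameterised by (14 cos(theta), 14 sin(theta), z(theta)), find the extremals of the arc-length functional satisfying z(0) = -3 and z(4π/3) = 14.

Parameterise the cylinder of radius R = 14 as
    r(θ) = (14 cos θ, 14 sin θ, z(θ)).
The arc-length element is
    ds = sqrt(196 + (dz/dθ)^2) dθ,
so the Lagrangian is L = sqrt(196 + z'^2).
L depends on z' only, not on z or θ, so ∂L/∂z = 0 and
    ∂L/∂z' = z' / sqrt(196 + z'^2).
The Euler-Lagrange equation gives
    d/dθ( z' / sqrt(196 + z'^2) ) = 0,
so z' is constant. Integrating once:
    z(θ) = a θ + b,
a helix on the cylinder (a straight line when the cylinder is unrolled). The constants a, b are determined by the endpoint conditions.
With endpoint conditions z(0) = -3 and z(4π/3) = 14: from z(0) = b we get b = -3, and a·4π/3 + -3 = 14 gives a = 51/(4π), so
    z(θ) = (51/(4π)) θ − 3.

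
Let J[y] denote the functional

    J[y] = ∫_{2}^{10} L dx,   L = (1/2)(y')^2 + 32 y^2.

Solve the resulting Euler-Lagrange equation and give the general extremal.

The Lagrangian is L = (1/2)(y')^2 + 32 y^2.
∂L/∂y = 64y.
∂L/∂y' = y'.
The Euler-Lagrange equation d/dx(∂L/∂y') − ∂L/∂y = 0 becomes:
    y'' - 64 y = 0
General solution: y(x) = A e^(8x) + B e^(-8x), where A and B are arbitrary constants fixed by the endpoint conditions.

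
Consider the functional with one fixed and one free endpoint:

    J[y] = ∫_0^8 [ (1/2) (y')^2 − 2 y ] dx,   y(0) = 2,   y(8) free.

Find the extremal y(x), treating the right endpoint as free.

The Lagrangian L = (1/2) (y')^2 − 2 y gives
    ∂L/∂y = −2,   ∂L/∂y' = y'.
Euler-Lagrange: d/dx(y') − (−2) = 0, i.e. y'' + 2 = 0, so
    y(x) = −(2/2) x^2 + C1 x + C2.
Fixed left endpoint y(0) = 2 ⇒ C2 = 2.
The right endpoint x = 8 is free, so the natural (transversality) condition is ∂L/∂y' |_{x=8} = 0, i.e. y'(8) = 0.
Compute y'(x) = −2 x + C1, so y'(8) = −16 + C1 = 0 ⇒ C1 = 16.
Therefore the extremal is
    y(x) = −x^2 + 16 x + 2.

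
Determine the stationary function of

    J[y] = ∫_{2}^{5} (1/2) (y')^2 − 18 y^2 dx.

The Lagrangian is L = (1/2) (y')^2 − 18 y^2.
Compute ∂L/∂y = -36y, ∂L/∂y' = y'.
The Euler-Lagrange equation d/dx(∂L/∂y') − ∂L/∂y = 0 reduces to
    y'' + 36 y = 0.
Its general solution is
    y(x) = A sin(6x) + B cos(6x),
with A, B fixed by the endpoint conditions.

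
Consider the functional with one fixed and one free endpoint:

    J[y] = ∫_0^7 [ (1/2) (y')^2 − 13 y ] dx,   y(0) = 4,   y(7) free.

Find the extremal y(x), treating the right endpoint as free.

The Lagrangian L = (1/2) (y')^2 − 13 y gives
    ∂L/∂y = −13,   ∂L/∂y' = y'.
Euler-Lagrange: d/dx(y') − (−13) = 0, i.e. y'' + 13 = 0, so
    y(x) = −(13/2) x^2 + C1 x + C2.
Fixed left endpoint y(0) = 4 ⇒ C2 = 4.
The right endpoint x = 7 is free, so the natural (transversality) condition is ∂L/∂y' |_{x=7} = 0, i.e. y'(7) = 0.
Compute y'(x) = −13 x + C1, so y'(7) = −91 + C1 = 0 ⇒ C1 = 91.
Therefore the extremal is
    y(x) = −(13/2) x^2 + 91 x + 4.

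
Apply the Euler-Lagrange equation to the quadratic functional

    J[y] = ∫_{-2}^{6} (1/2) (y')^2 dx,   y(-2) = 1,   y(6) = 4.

The Lagrangian is L = (1/2) (y')^2.
Compute ∂L/∂y = 0, ∂L/∂y' = y'.
The Euler-Lagrange equation d/dx(∂L/∂y') − ∂L/∂y = 0 reduces to
    y'' = 0.
Its general solution is
    y(x) = A x + B,
with A, B fixed by the endpoint conditions.
Applying the endpoint conditions y(-2) = 1 and y(6) = 4: solve A·-2 + B = 1 and A·6 + B = 4. Subtracting gives A(6 − -2) = 4 − 1, so A = 3/8, and B = 1 − A·-2 = 7/4. Therefore
    y(x) = (3/8) x + 7/4.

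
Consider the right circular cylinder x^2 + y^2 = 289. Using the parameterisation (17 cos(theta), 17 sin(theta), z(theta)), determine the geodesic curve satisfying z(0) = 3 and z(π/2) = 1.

Parameterise the cylinder of radius R = 17 as
    r(θ) = (17 cos θ, 17 sin θ, z(θ)).
The arc-length element is
    ds = sqrt(289 + (dz/dθ)^2) dθ,
so the Lagrangian is L = sqrt(289 + z'^2).
L depends on z' only, not on z or θ, so ∂L/∂z = 0 and
    ∂L/∂z' = z' / sqrt(289 + z'^2).
The Euler-Lagrange equation gives
    d/dθ( z' / sqrt(289 + z'^2) ) = 0,
so z' is constant. Integrating once:
    z(θ) = a θ + b,
a helix on the cylinder (a straight line when the cylinder is unrolled). The constants a, b are determined by the endpoint conditions.
With endpoint conditions z(0) = 3 and z(π/2) = 1: from z(0) = b we get b = 3, and a·π/2 + 3 = 1 gives a = -4/π, so
    z(θ) = (-4/π) θ + 3.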